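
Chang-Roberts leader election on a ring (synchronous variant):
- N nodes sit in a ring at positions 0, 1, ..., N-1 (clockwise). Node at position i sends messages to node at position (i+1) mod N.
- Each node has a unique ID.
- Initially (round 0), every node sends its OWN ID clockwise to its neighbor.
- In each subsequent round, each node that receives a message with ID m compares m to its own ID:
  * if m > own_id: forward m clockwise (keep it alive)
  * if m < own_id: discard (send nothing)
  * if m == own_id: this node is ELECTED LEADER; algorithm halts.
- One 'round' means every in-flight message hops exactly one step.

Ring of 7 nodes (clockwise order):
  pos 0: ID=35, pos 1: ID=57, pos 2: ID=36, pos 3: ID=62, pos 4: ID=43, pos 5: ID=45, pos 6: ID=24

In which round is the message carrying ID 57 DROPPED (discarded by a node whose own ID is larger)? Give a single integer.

Answer: 2

Derivation:
Round 1: pos1(id57) recv 35: drop; pos2(id36) recv 57: fwd; pos3(id62) recv 36: drop; pos4(id43) recv 62: fwd; pos5(id45) recv 43: drop; pos6(id24) recv 45: fwd; pos0(id35) recv 24: drop
Round 2: pos3(id62) recv 57: drop; pos5(id45) recv 62: fwd; pos0(id35) recv 45: fwd
Round 3: pos6(id24) recv 62: fwd; pos1(id57) recv 45: drop
Round 4: pos0(id35) recv 62: fwd
Round 5: pos1(id57) recv 62: fwd
Round 6: pos2(id36) recv 62: fwd
Round 7: pos3(id62) recv 62: ELECTED
Message ID 57 originates at pos 1; dropped at pos 3 in round 2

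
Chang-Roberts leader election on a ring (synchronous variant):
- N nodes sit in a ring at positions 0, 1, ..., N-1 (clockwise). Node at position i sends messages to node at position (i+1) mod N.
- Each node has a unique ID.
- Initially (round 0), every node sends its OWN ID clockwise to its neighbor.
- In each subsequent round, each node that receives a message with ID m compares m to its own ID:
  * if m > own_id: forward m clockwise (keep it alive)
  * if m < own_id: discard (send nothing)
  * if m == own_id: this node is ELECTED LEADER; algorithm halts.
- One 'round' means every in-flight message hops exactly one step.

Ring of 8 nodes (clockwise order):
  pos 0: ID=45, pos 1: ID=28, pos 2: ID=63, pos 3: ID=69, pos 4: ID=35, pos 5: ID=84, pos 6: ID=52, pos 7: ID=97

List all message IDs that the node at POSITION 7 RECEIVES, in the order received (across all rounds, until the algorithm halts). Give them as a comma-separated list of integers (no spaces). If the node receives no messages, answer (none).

Round 1: pos1(id28) recv 45: fwd; pos2(id63) recv 28: drop; pos3(id69) recv 63: drop; pos4(id35) recv 69: fwd; pos5(id84) recv 35: drop; pos6(id52) recv 84: fwd; pos7(id97) recv 52: drop; pos0(id45) recv 97: fwd
Round 2: pos2(id63) recv 45: drop; pos5(id84) recv 69: drop; pos7(id97) recv 84: drop; pos1(id28) recv 97: fwd
Round 3: pos2(id63) recv 97: fwd
Round 4: pos3(id69) recv 97: fwd
Round 5: pos4(id35) recv 97: fwd
Round 6: pos5(id84) recv 97: fwd
Round 7: pos6(id52) recv 97: fwd
Round 8: pos7(id97) recv 97: ELECTED

Answer: 52,84,97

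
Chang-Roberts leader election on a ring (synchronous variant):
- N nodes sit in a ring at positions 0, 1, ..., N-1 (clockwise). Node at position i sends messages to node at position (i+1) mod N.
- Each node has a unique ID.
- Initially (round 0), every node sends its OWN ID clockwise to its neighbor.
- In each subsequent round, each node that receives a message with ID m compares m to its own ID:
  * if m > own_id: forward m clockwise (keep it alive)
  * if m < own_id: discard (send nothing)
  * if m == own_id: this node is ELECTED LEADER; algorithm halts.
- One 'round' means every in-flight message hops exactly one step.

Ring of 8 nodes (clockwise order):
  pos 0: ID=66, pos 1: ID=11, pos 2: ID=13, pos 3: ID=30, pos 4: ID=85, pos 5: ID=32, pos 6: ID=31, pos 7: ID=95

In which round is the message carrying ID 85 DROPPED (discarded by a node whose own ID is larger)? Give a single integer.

Answer: 3

Derivation:
Round 1: pos1(id11) recv 66: fwd; pos2(id13) recv 11: drop; pos3(id30) recv 13: drop; pos4(id85) recv 30: drop; pos5(id32) recv 85: fwd; pos6(id31) recv 32: fwd; pos7(id95) recv 31: drop; pos0(id66) recv 95: fwd
Round 2: pos2(id13) recv 66: fwd; pos6(id31) recv 85: fwd; pos7(id95) recv 32: drop; pos1(id11) recv 95: fwd
Round 3: pos3(id30) recv 66: fwd; pos7(id95) recv 85: drop; pos2(id13) recv 95: fwd
Round 4: pos4(id85) recv 66: drop; pos3(id30) recv 95: fwd
Round 5: pos4(id85) recv 95: fwd
Round 6: pos5(id32) recv 95: fwd
Round 7: pos6(id31) recv 95: fwd
Round 8: pos7(id95) recv 95: ELECTED
Message ID 85 originates at pos 4; dropped at pos 7 in round 3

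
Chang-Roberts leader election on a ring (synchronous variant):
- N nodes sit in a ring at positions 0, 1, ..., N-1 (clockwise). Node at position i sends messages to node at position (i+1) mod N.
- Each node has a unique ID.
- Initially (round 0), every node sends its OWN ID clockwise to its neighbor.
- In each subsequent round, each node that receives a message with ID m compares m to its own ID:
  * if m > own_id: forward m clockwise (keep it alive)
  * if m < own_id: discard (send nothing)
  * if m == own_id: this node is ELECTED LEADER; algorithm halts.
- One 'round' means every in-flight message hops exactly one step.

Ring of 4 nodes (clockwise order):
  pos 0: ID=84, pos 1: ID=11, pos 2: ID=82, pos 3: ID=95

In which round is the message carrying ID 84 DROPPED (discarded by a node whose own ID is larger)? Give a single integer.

Round 1: pos1(id11) recv 84: fwd; pos2(id82) recv 11: drop; pos3(id95) recv 82: drop; pos0(id84) recv 95: fwd
Round 2: pos2(id82) recv 84: fwd; pos1(id11) recv 95: fwd
Round 3: pos3(id95) recv 84: drop; pos2(id82) recv 95: fwd
Round 4: pos3(id95) recv 95: ELECTED
Message ID 84 originates at pos 0; dropped at pos 3 in round 3

Answer: 3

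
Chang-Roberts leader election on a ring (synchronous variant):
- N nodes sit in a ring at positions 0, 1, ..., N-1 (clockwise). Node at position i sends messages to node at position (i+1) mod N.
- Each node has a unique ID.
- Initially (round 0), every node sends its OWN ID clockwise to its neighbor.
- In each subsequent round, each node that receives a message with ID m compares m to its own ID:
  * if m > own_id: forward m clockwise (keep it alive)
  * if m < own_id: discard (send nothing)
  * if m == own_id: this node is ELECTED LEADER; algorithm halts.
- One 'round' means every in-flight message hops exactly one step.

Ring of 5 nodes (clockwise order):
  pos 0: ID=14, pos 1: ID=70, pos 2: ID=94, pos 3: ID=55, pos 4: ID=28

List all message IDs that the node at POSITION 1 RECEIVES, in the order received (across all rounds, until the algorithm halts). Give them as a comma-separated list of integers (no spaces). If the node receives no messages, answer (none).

Round 1: pos1(id70) recv 14: drop; pos2(id94) recv 70: drop; pos3(id55) recv 94: fwd; pos4(id28) recv 55: fwd; pos0(id14) recv 28: fwd
Round 2: pos4(id28) recv 94: fwd; pos0(id14) recv 55: fwd; pos1(id70) recv 28: drop
Round 3: pos0(id14) recv 94: fwd; pos1(id70) recv 55: drop
Round 4: pos1(id70) recv 94: fwd
Round 5: pos2(id94) recv 94: ELECTED

Answer: 14,28,55,94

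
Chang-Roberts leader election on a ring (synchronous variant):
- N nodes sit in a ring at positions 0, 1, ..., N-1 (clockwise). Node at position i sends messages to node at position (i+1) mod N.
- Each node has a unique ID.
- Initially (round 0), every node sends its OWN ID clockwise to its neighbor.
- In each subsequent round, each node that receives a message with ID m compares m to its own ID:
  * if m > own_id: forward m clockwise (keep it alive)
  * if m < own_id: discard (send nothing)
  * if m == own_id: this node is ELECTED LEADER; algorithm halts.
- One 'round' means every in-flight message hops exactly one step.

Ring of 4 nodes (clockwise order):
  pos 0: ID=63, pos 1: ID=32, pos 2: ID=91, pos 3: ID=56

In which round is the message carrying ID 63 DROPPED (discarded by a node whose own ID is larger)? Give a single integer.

Answer: 2

Derivation:
Round 1: pos1(id32) recv 63: fwd; pos2(id91) recv 32: drop; pos3(id56) recv 91: fwd; pos0(id63) recv 56: drop
Round 2: pos2(id91) recv 63: drop; pos0(id63) recv 91: fwd
Round 3: pos1(id32) recv 91: fwd
Round 4: pos2(id91) recv 91: ELECTED
Message ID 63 originates at pos 0; dropped at pos 2 in round 2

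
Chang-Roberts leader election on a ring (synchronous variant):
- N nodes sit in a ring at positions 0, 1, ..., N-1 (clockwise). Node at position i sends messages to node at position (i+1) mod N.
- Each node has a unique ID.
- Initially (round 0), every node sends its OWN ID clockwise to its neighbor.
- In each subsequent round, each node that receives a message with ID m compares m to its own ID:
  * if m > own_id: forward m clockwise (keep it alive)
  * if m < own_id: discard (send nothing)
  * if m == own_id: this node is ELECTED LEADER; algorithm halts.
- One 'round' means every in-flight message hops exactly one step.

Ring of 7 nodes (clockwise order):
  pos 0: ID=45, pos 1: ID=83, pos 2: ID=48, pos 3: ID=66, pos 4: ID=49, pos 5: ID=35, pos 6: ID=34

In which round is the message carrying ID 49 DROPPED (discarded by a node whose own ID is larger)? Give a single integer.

Round 1: pos1(id83) recv 45: drop; pos2(id48) recv 83: fwd; pos3(id66) recv 48: drop; pos4(id49) recv 66: fwd; pos5(id35) recv 49: fwd; pos6(id34) recv 35: fwd; pos0(id45) recv 34: drop
Round 2: pos3(id66) recv 83: fwd; pos5(id35) recv 66: fwd; pos6(id34) recv 49: fwd; pos0(id45) recv 35: drop
Round 3: pos4(id49) recv 83: fwd; pos6(id34) recv 66: fwd; pos0(id45) recv 49: fwd
Round 4: pos5(id35) recv 83: fwd; pos0(id45) recv 66: fwd; pos1(id83) recv 49: drop
Round 5: pos6(id34) recv 83: fwd; pos1(id83) recv 66: drop
Round 6: pos0(id45) recv 83: fwd
Round 7: pos1(id83) recv 83: ELECTED
Message ID 49 originates at pos 4; dropped at pos 1 in round 4

Answer: 4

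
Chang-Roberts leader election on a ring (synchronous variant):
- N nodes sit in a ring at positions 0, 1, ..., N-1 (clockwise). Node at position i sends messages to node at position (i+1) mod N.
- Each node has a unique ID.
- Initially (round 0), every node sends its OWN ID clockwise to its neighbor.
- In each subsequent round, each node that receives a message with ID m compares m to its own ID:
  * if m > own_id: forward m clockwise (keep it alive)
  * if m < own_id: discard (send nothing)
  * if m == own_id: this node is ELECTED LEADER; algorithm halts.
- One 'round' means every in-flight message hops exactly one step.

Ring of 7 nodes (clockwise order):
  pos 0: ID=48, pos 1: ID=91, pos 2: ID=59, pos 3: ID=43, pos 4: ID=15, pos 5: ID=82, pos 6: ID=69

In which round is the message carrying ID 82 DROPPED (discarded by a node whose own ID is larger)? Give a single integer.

Round 1: pos1(id91) recv 48: drop; pos2(id59) recv 91: fwd; pos3(id43) recv 59: fwd; pos4(id15) recv 43: fwd; pos5(id82) recv 15: drop; pos6(id69) recv 82: fwd; pos0(id48) recv 69: fwd
Round 2: pos3(id43) recv 91: fwd; pos4(id15) recv 59: fwd; pos5(id82) recv 43: drop; pos0(id48) recv 82: fwd; pos1(id91) recv 69: drop
Round 3: pos4(id15) recv 91: fwd; pos5(id82) recv 59: drop; pos1(id91) recv 82: drop
Round 4: pos5(id82) recv 91: fwd
Round 5: pos6(id69) recv 91: fwd
Round 6: pos0(id48) recv 91: fwd
Round 7: pos1(id91) recv 91: ELECTED
Message ID 82 originates at pos 5; dropped at pos 1 in round 3

Answer: 3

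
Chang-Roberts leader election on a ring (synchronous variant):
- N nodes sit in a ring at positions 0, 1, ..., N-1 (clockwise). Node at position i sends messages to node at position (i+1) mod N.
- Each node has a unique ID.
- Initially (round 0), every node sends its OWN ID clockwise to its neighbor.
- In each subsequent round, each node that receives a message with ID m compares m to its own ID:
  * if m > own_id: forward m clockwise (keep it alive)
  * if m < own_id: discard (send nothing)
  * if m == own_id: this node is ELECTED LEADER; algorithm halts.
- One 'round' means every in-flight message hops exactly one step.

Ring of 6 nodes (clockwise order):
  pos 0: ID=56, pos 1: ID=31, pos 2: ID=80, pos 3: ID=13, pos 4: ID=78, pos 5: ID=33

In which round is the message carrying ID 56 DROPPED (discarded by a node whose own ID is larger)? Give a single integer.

Answer: 2

Derivation:
Round 1: pos1(id31) recv 56: fwd; pos2(id80) recv 31: drop; pos3(id13) recv 80: fwd; pos4(id78) recv 13: drop; pos5(id33) recv 78: fwd; pos0(id56) recv 33: drop
Round 2: pos2(id80) recv 56: drop; pos4(id78) recv 80: fwd; pos0(id56) recv 78: fwd
Round 3: pos5(id33) recv 80: fwd; pos1(id31) recv 78: fwd
Round 4: pos0(id56) recv 80: fwd; pos2(id80) recv 78: drop
Round 5: pos1(id31) recv 80: fwd
Round 6: pos2(id80) recv 80: ELECTED
Message ID 56 originates at pos 0; dropped at pos 2 in round 2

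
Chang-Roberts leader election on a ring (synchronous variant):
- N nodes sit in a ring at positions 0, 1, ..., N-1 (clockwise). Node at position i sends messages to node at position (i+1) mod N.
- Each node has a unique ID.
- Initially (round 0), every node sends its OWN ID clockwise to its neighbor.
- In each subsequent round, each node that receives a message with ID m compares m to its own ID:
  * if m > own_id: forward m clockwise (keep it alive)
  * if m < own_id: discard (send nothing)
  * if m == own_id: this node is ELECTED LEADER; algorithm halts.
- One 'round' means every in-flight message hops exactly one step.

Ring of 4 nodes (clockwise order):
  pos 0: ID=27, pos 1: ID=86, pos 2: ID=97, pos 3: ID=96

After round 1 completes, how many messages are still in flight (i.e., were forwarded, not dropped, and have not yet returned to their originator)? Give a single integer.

Answer: 2

Derivation:
Round 1: pos1(id86) recv 27: drop; pos2(id97) recv 86: drop; pos3(id96) recv 97: fwd; pos0(id27) recv 96: fwd
After round 1: 2 messages still in flight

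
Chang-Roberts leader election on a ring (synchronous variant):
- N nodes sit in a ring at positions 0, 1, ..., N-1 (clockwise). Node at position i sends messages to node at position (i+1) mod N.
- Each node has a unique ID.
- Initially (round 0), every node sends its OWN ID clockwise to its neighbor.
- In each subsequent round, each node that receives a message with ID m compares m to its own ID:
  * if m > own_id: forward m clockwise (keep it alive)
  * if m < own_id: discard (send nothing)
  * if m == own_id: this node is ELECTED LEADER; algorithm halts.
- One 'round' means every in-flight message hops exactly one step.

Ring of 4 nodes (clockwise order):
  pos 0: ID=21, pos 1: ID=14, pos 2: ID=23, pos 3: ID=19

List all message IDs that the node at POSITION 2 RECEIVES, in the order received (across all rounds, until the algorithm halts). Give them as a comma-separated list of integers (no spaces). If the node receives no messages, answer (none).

Round 1: pos1(id14) recv 21: fwd; pos2(id23) recv 14: drop; pos3(id19) recv 23: fwd; pos0(id21) recv 19: drop
Round 2: pos2(id23) recv 21: drop; pos0(id21) recv 23: fwd
Round 3: pos1(id14) recv 23: fwd
Round 4: pos2(id23) recv 23: ELECTED

Answer: 14,21,23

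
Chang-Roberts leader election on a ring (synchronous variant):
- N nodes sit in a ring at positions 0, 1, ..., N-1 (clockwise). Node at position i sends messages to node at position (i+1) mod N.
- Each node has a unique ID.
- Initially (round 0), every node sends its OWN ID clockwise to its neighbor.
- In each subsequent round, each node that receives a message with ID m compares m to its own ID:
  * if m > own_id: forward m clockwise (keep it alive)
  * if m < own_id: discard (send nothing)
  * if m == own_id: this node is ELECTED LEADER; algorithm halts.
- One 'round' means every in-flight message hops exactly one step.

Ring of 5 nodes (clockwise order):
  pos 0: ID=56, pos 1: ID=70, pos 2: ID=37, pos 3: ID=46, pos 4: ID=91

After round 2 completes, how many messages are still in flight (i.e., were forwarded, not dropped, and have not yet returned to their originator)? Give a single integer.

Round 1: pos1(id70) recv 56: drop; pos2(id37) recv 70: fwd; pos3(id46) recv 37: drop; pos4(id91) recv 46: drop; pos0(id56) recv 91: fwd
Round 2: pos3(id46) recv 70: fwd; pos1(id70) recv 91: fwd
After round 2: 2 messages still in flight

Answer: 2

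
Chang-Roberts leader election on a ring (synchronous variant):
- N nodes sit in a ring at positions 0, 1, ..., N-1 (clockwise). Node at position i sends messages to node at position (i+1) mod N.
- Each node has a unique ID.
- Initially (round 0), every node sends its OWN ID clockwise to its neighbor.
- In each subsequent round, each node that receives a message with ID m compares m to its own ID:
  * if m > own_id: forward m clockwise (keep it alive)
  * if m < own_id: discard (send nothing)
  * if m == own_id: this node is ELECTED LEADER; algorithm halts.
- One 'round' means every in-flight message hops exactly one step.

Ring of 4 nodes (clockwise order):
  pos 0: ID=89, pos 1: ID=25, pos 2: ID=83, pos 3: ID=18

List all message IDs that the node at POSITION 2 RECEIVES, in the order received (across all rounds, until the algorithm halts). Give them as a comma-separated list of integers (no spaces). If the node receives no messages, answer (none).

Round 1: pos1(id25) recv 89: fwd; pos2(id83) recv 25: drop; pos3(id18) recv 83: fwd; pos0(id89) recv 18: drop
Round 2: pos2(id83) recv 89: fwd; pos0(id89) recv 83: drop
Round 3: pos3(id18) recv 89: fwd
Round 4: pos0(id89) recv 89: ELECTED

Answer: 25,89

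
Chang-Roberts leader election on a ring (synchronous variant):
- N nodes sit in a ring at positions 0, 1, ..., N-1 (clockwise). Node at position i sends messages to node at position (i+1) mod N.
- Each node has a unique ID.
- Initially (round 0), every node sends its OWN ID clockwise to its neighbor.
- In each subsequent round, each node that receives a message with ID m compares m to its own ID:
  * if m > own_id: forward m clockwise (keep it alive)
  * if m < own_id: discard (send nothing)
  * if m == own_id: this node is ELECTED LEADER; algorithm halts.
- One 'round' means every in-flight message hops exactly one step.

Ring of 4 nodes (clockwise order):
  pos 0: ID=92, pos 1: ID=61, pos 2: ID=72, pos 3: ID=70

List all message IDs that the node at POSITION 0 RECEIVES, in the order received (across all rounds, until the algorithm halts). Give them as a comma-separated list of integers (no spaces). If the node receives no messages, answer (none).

Answer: 70,72,92

Derivation:
Round 1: pos1(id61) recv 92: fwd; pos2(id72) recv 61: drop; pos3(id70) recv 72: fwd; pos0(id92) recv 70: drop
Round 2: pos2(id72) recv 92: fwd; pos0(id92) recv 72: drop
Round 3: pos3(id70) recv 92: fwd
Round 4: pos0(id92) recv 92: ELECTED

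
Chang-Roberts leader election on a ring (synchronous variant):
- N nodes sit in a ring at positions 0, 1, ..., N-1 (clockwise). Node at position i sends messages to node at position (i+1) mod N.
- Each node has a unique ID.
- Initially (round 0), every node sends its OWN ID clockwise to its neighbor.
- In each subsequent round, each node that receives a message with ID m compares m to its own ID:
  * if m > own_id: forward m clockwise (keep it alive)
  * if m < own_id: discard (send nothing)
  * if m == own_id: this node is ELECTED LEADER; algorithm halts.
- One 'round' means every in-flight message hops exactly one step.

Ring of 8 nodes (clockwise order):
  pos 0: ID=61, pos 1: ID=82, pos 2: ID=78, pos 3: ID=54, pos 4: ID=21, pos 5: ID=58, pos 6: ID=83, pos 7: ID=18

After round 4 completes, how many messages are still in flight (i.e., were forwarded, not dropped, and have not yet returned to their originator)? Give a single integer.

Answer: 2

Derivation:
Round 1: pos1(id82) recv 61: drop; pos2(id78) recv 82: fwd; pos3(id54) recv 78: fwd; pos4(id21) recv 54: fwd; pos5(id58) recv 21: drop; pos6(id83) recv 58: drop; pos7(id18) recv 83: fwd; pos0(id61) recv 18: drop
Round 2: pos3(id54) recv 82: fwd; pos4(id21) recv 78: fwd; pos5(id58) recv 54: drop; pos0(id61) recv 83: fwd
Round 3: pos4(id21) recv 82: fwd; pos5(id58) recv 78: fwd; pos1(id82) recv 83: fwd
Round 4: pos5(id58) recv 82: fwd; pos6(id83) recv 78: drop; pos2(id78) recv 83: fwd
After round 4: 2 messages still in flight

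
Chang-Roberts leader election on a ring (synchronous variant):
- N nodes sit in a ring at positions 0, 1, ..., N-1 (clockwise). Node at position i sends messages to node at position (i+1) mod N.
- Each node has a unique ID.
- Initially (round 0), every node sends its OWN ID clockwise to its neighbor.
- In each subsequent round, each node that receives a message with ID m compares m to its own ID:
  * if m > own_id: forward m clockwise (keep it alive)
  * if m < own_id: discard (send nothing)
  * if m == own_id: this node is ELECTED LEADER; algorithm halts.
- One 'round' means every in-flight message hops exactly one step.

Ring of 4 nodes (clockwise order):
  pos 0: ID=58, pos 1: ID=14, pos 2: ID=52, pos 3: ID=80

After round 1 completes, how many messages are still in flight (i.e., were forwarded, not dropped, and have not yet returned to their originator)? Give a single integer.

Round 1: pos1(id14) recv 58: fwd; pos2(id52) recv 14: drop; pos3(id80) recv 52: drop; pos0(id58) recv 80: fwd
After round 1: 2 messages still in flight

Answer: 2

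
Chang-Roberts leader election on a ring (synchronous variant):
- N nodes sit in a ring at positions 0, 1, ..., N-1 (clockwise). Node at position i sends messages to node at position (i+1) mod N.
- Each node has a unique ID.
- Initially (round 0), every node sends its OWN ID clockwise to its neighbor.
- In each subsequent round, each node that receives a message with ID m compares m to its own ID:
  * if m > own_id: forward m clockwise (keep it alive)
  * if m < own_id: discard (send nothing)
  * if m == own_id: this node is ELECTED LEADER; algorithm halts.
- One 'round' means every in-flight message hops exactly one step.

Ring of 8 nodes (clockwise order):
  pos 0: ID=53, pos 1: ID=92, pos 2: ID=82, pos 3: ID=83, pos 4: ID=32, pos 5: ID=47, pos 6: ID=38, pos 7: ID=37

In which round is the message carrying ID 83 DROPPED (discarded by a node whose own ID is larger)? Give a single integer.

Round 1: pos1(id92) recv 53: drop; pos2(id82) recv 92: fwd; pos3(id83) recv 82: drop; pos4(id32) recv 83: fwd; pos5(id47) recv 32: drop; pos6(id38) recv 47: fwd; pos7(id37) recv 38: fwd; pos0(id53) recv 37: drop
Round 2: pos3(id83) recv 92: fwd; pos5(id47) recv 83: fwd; pos7(id37) recv 47: fwd; pos0(id53) recv 38: drop
Round 3: pos4(id32) recv 92: fwd; pos6(id38) recv 83: fwd; pos0(id53) recv 47: drop
Round 4: pos5(id47) recv 92: fwd; pos7(id37) recv 83: fwd
Round 5: pos6(id38) recv 92: fwd; pos0(id53) recv 83: fwd
Round 6: pos7(id37) recv 92: fwd; pos1(id92) recv 83: drop
Round 7: pos0(id53) recv 92: fwd
Round 8: pos1(id92) recv 92: ELECTED
Message ID 83 originates at pos 3; dropped at pos 1 in round 6

Answer: 6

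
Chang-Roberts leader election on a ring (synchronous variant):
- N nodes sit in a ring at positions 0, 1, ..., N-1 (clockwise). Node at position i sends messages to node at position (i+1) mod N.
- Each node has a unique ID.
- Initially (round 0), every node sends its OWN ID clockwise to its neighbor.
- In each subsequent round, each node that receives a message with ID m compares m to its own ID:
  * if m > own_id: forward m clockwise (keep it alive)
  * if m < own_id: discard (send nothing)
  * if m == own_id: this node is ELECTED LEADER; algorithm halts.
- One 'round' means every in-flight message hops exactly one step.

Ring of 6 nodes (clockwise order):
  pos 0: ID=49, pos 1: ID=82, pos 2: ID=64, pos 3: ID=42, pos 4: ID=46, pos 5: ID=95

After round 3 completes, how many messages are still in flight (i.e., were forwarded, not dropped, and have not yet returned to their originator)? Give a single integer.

Round 1: pos1(id82) recv 49: drop; pos2(id64) recv 82: fwd; pos3(id42) recv 64: fwd; pos4(id46) recv 42: drop; pos5(id95) recv 46: drop; pos0(id49) recv 95: fwd
Round 2: pos3(id42) recv 82: fwd; pos4(id46) recv 64: fwd; pos1(id82) recv 95: fwd
Round 3: pos4(id46) recv 82: fwd; pos5(id95) recv 64: drop; pos2(id64) recv 95: fwd
After round 3: 2 messages still in flight

Answer: 2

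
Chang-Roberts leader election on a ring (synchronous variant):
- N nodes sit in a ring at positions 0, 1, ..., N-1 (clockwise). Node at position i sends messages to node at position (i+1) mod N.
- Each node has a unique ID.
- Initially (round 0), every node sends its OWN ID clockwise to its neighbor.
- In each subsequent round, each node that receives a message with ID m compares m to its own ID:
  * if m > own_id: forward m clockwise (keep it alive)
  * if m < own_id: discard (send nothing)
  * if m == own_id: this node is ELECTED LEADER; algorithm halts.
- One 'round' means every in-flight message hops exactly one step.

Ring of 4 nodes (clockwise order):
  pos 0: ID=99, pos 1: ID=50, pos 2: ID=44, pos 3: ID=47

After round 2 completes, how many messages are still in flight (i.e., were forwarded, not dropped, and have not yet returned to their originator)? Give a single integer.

Answer: 2

Derivation:
Round 1: pos1(id50) recv 99: fwd; pos2(id44) recv 50: fwd; pos3(id47) recv 44: drop; pos0(id99) recv 47: drop
Round 2: pos2(id44) recv 99: fwd; pos3(id47) recv 50: fwd
After round 2: 2 messages still in flight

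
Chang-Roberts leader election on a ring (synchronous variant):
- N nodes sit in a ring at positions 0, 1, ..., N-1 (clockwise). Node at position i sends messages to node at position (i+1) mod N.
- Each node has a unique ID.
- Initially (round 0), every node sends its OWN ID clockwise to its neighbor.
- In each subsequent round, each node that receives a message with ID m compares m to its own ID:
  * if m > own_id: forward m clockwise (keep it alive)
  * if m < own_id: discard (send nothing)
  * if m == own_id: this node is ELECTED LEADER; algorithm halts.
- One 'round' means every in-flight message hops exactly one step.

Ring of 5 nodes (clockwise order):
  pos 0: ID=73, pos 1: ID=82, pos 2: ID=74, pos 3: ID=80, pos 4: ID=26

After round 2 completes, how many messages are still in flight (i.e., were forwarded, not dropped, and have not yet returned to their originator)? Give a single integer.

Round 1: pos1(id82) recv 73: drop; pos2(id74) recv 82: fwd; pos3(id80) recv 74: drop; pos4(id26) recv 80: fwd; pos0(id73) recv 26: drop
Round 2: pos3(id80) recv 82: fwd; pos0(id73) recv 80: fwd
After round 2: 2 messages still in flight

Answer: 2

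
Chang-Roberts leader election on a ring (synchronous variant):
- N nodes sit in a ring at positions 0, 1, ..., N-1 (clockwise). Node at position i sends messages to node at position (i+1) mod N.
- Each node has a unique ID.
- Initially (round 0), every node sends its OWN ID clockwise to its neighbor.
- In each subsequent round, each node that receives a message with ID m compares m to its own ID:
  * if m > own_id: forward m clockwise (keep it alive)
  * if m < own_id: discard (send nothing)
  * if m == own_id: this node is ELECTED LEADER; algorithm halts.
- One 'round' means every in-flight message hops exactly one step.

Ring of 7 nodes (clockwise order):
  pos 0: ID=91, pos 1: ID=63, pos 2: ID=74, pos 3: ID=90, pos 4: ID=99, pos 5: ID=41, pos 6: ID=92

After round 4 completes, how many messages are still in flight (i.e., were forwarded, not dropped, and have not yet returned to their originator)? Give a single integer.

Answer: 2

Derivation:
Round 1: pos1(id63) recv 91: fwd; pos2(id74) recv 63: drop; pos3(id90) recv 74: drop; pos4(id99) recv 90: drop; pos5(id41) recv 99: fwd; pos6(id92) recv 41: drop; pos0(id91) recv 92: fwd
Round 2: pos2(id74) recv 91: fwd; pos6(id92) recv 99: fwd; pos1(id63) recv 92: fwd
Round 3: pos3(id90) recv 91: fwd; pos0(id91) recv 99: fwd; pos2(id74) recv 92: fwd
Round 4: pos4(id99) recv 91: drop; pos1(id63) recv 99: fwd; pos3(id90) recv 92: fwd
After round 4: 2 messages still in flight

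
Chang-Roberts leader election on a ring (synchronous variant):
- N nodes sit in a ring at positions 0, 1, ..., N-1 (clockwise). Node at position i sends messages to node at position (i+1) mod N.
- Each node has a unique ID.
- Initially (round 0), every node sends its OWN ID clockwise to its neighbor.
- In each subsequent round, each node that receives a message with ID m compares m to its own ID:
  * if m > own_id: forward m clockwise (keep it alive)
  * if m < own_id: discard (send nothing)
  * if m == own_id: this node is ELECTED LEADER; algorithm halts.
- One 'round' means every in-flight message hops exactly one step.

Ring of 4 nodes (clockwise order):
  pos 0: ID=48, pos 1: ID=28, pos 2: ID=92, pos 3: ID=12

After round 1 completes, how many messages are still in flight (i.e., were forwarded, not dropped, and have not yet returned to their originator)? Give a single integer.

Round 1: pos1(id28) recv 48: fwd; pos2(id92) recv 28: drop; pos3(id12) recv 92: fwd; pos0(id48) recv 12: drop
After round 1: 2 messages still in flight

Answer: 2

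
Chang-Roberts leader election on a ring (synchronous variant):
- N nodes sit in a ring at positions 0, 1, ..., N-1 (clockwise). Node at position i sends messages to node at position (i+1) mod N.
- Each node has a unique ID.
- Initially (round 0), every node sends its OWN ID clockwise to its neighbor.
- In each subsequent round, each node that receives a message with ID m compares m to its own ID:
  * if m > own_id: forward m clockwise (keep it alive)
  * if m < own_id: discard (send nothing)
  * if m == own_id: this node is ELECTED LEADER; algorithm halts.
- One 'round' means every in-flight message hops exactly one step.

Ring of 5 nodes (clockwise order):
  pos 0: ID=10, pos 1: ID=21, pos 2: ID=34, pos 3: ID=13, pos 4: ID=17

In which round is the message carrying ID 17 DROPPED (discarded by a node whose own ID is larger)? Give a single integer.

Round 1: pos1(id21) recv 10: drop; pos2(id34) recv 21: drop; pos3(id13) recv 34: fwd; pos4(id17) recv 13: drop; pos0(id10) recv 17: fwd
Round 2: pos4(id17) recv 34: fwd; pos1(id21) recv 17: drop
Round 3: pos0(id10) recv 34: fwd
Round 4: pos1(id21) recv 34: fwd
Round 5: pos2(id34) recv 34: ELECTED
Message ID 17 originates at pos 4; dropped at pos 1 in round 2

Answer: 2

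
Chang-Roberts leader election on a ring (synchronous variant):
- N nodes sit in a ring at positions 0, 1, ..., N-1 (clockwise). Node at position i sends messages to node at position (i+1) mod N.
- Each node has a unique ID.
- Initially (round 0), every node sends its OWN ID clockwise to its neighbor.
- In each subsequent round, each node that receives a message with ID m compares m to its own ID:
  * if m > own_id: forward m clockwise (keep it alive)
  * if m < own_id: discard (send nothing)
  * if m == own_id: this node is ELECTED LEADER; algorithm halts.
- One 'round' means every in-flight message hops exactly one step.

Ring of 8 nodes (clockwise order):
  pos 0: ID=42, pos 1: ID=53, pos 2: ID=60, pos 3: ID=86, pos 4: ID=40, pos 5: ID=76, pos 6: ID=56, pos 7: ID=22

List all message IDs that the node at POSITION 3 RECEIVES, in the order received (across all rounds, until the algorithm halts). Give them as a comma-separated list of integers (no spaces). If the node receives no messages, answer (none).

Round 1: pos1(id53) recv 42: drop; pos2(id60) recv 53: drop; pos3(id86) recv 60: drop; pos4(id40) recv 86: fwd; pos5(id76) recv 40: drop; pos6(id56) recv 76: fwd; pos7(id22) recv 56: fwd; pos0(id42) recv 22: drop
Round 2: pos5(id76) recv 86: fwd; pos7(id22) recv 76: fwd; pos0(id42) recv 56: fwd
Round 3: pos6(id56) recv 86: fwd; pos0(id42) recv 76: fwd; pos1(id53) recv 56: fwd
Round 4: pos7(id22) recv 86: fwd; pos1(id53) recv 76: fwd; pos2(id60) recv 56: drop
Round 5: pos0(id42) recv 86: fwd; pos2(id60) recv 76: fwd
Round 6: pos1(id53) recv 86: fwd; pos3(id86) recv 76: drop
Round 7: pos2(id60) recv 86: fwd
Round 8: pos3(id86) recv 86: ELECTED

Answer: 60,76,86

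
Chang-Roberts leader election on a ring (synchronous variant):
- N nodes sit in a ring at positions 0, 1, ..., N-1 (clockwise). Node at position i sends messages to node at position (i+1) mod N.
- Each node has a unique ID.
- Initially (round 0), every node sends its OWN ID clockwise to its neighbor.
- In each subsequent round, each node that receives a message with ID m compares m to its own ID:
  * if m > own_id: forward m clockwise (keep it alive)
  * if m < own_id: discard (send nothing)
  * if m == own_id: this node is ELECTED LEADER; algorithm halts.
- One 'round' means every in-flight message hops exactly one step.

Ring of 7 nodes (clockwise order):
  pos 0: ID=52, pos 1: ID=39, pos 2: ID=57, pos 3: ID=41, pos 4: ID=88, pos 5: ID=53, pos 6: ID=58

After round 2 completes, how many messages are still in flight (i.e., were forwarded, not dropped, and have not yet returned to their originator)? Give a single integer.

Answer: 2

Derivation:
Round 1: pos1(id39) recv 52: fwd; pos2(id57) recv 39: drop; pos3(id41) recv 57: fwd; pos4(id88) recv 41: drop; pos5(id53) recv 88: fwd; pos6(id58) recv 53: drop; pos0(id52) recv 58: fwd
Round 2: pos2(id57) recv 52: drop; pos4(id88) recv 57: drop; pos6(id58) recv 88: fwd; pos1(id39) recv 58: fwd
After round 2: 2 messages still in flight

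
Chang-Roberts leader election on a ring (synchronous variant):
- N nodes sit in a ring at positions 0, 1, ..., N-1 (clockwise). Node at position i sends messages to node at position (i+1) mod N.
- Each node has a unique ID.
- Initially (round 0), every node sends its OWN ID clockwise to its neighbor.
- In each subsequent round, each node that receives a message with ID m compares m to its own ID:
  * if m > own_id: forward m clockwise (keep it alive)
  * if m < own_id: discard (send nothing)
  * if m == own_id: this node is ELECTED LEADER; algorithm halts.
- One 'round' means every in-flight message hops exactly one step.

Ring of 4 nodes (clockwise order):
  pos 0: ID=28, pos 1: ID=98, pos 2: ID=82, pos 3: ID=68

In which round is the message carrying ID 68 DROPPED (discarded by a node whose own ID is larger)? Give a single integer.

Round 1: pos1(id98) recv 28: drop; pos2(id82) recv 98: fwd; pos3(id68) recv 82: fwd; pos0(id28) recv 68: fwd
Round 2: pos3(id68) recv 98: fwd; pos0(id28) recv 82: fwd; pos1(id98) recv 68: drop
Round 3: pos0(id28) recv 98: fwd; pos1(id98) recv 82: drop
Round 4: pos1(id98) recv 98: ELECTED
Message ID 68 originates at pos 3; dropped at pos 1 in round 2

Answer: 2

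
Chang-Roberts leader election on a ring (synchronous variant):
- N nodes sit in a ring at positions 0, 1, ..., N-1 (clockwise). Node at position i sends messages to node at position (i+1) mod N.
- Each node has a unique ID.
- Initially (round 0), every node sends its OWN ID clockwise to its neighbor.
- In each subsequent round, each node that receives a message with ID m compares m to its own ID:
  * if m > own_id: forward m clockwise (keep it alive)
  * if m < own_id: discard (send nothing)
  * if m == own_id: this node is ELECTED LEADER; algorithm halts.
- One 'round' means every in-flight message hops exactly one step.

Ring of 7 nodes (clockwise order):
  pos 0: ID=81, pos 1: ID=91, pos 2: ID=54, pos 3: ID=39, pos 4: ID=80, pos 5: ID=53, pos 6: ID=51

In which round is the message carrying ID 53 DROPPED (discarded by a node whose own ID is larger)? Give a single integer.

Answer: 2

Derivation:
Round 1: pos1(id91) recv 81: drop; pos2(id54) recv 91: fwd; pos3(id39) recv 54: fwd; pos4(id80) recv 39: drop; pos5(id53) recv 80: fwd; pos6(id51) recv 53: fwd; pos0(id81) recv 51: drop
Round 2: pos3(id39) recv 91: fwd; pos4(id80) recv 54: drop; pos6(id51) recv 80: fwd; pos0(id81) recv 53: drop
Round 3: pos4(id80) recv 91: fwd; pos0(id81) recv 80: drop
Round 4: pos5(id53) recv 91: fwd
Round 5: pos6(id51) recv 91: fwd
Round 6: pos0(id81) recv 91: fwd
Round 7: pos1(id91) recv 91: ELECTED
Message ID 53 originates at pos 5; dropped at pos 0 in round 2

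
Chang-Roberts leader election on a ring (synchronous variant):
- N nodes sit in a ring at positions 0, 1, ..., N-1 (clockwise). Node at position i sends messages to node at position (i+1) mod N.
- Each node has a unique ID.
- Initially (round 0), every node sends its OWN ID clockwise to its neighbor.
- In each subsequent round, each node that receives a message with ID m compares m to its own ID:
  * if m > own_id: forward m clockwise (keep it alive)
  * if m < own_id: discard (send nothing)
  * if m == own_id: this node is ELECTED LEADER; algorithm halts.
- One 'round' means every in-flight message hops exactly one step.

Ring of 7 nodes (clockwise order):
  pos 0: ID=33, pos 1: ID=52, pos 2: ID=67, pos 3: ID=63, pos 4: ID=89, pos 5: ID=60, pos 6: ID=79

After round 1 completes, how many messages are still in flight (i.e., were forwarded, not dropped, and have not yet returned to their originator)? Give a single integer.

Answer: 3

Derivation:
Round 1: pos1(id52) recv 33: drop; pos2(id67) recv 52: drop; pos3(id63) recv 67: fwd; pos4(id89) recv 63: drop; pos5(id60) recv 89: fwd; pos6(id79) recv 60: drop; pos0(id33) recv 79: fwd
After round 1: 3 messages still in flight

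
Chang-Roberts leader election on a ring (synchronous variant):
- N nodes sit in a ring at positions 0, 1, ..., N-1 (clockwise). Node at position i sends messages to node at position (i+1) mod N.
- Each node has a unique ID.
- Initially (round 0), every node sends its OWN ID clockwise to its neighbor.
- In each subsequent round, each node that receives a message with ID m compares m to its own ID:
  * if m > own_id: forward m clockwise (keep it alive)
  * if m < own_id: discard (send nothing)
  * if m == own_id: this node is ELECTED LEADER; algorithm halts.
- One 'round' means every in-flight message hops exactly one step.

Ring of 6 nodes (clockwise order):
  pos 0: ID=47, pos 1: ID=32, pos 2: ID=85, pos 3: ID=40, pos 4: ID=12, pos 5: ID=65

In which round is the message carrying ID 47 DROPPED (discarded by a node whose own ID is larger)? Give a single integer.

Answer: 2

Derivation:
Round 1: pos1(id32) recv 47: fwd; pos2(id85) recv 32: drop; pos3(id40) recv 85: fwd; pos4(id12) recv 40: fwd; pos5(id65) recv 12: drop; pos0(id47) recv 65: fwd
Round 2: pos2(id85) recv 47: drop; pos4(id12) recv 85: fwd; pos5(id65) recv 40: drop; pos1(id32) recv 65: fwd
Round 3: pos5(id65) recv 85: fwd; pos2(id85) recv 65: drop
Round 4: pos0(id47) recv 85: fwd
Round 5: pos1(id32) recv 85: fwd
Round 6: pos2(id85) recv 85: ELECTED
Message ID 47 originates at pos 0; dropped at pos 2 in round 2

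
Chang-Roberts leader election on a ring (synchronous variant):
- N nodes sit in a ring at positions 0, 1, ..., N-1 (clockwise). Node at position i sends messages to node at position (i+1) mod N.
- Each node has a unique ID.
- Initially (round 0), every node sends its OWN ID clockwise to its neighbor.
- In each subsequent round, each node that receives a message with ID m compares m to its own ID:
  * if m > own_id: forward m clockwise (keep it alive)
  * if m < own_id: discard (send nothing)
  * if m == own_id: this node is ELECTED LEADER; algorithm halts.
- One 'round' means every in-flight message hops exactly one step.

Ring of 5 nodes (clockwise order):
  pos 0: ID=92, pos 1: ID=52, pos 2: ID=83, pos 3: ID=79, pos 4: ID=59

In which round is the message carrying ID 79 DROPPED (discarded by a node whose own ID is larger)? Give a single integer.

Answer: 2

Derivation:
Round 1: pos1(id52) recv 92: fwd; pos2(id83) recv 52: drop; pos3(id79) recv 83: fwd; pos4(id59) recv 79: fwd; pos0(id92) recv 59: drop
Round 2: pos2(id83) recv 92: fwd; pos4(id59) recv 83: fwd; pos0(id92) recv 79: drop
Round 3: pos3(id79) recv 92: fwd; pos0(id92) recv 83: drop
Round 4: pos4(id59) recv 92: fwd
Round 5: pos0(id92) recv 92: ELECTED
Message ID 79 originates at pos 3; dropped at pos 0 in round 2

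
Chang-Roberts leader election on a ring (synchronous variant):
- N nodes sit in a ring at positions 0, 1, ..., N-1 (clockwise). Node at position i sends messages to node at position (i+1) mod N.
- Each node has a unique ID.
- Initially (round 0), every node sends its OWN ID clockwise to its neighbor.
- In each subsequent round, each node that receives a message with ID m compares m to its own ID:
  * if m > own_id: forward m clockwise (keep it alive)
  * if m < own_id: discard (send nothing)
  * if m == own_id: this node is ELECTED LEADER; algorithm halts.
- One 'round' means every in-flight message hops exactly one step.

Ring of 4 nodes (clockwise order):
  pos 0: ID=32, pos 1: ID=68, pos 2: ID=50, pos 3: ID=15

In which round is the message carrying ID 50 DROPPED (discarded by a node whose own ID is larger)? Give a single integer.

Round 1: pos1(id68) recv 32: drop; pos2(id50) recv 68: fwd; pos3(id15) recv 50: fwd; pos0(id32) recv 15: drop
Round 2: pos3(id15) recv 68: fwd; pos0(id32) recv 50: fwd
Round 3: pos0(id32) recv 68: fwd; pos1(id68) recv 50: drop
Round 4: pos1(id68) recv 68: ELECTED
Message ID 50 originates at pos 2; dropped at pos 1 in round 3

Answer: 3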